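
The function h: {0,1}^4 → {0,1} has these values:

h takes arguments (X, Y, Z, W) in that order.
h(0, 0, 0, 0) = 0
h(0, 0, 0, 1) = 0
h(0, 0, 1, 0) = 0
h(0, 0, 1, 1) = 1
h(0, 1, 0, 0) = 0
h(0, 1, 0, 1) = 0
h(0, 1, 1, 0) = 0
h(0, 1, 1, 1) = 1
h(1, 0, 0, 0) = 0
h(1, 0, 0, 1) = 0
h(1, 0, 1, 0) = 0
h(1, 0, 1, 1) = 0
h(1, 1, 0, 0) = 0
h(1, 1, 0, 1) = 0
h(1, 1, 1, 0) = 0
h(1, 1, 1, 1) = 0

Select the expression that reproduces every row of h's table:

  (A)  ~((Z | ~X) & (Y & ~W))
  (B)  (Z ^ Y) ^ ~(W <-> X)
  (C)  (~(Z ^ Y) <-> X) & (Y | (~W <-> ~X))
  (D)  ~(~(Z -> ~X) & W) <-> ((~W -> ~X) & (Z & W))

(A) fails at (0,0,0,0): the formula yields 1, h is 0.
(B) fails at (0,0,0,1): the formula yields 1, h is 0.
(C) fails at (0,0,1,0): the formula yields 1, h is 0.
That leaves (D). Evaluating it on every row reproduces the table of h exactly.

D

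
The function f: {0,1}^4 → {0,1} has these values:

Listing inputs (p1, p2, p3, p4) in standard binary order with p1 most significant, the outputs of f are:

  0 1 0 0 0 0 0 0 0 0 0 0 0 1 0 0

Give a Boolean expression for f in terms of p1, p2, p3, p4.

f=1 on 2 inputs: (0,0,0,1), (1,1,0,1). Reading each as a conjunction of literals (¬p1·¬p2·¬p3·p4, p1·p2·¬p3·p4) and taking the OR gives the canonical DNF.

f(p1, p2, p3, p4) = (((¬p1 ∧ ¬p2) ∧ ¬p3) ∧ p4) ∨ (((p1 ∧ p2) ∧ ¬p3) ∧ p4)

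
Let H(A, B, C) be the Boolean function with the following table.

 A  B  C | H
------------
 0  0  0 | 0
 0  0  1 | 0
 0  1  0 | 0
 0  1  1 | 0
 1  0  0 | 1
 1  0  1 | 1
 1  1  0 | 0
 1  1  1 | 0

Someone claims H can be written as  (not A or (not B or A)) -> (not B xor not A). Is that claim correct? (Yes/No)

Test each input against both H and the formula:
  A=0, B=0, C=0: formula gives 0, H = 0 ✓
  A=0, B=0, C=1: formula gives 0, H = 0 ✓
  A=0, B=1, C=0: formula gives 1, but H = 0 ✗
A single disagreement suffices: at (0,1,0) they differ, so the formula does not compute H.

No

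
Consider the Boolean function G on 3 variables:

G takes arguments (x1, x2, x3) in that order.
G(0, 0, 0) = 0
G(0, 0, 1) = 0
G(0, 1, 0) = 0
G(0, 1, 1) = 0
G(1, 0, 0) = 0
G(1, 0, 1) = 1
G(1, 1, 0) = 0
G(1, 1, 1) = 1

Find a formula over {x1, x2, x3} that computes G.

G(x1, x2, x3) = ((x1 & ~x2) & x3) | ((x1 & x2) & x3)

Collect the rows where G=1 — (1,0,1), (1,1,1) — and write one minterm per row: x1·¬x2·x3, x1·x2·x3. Their union (logical OR) reproduces the table exactly.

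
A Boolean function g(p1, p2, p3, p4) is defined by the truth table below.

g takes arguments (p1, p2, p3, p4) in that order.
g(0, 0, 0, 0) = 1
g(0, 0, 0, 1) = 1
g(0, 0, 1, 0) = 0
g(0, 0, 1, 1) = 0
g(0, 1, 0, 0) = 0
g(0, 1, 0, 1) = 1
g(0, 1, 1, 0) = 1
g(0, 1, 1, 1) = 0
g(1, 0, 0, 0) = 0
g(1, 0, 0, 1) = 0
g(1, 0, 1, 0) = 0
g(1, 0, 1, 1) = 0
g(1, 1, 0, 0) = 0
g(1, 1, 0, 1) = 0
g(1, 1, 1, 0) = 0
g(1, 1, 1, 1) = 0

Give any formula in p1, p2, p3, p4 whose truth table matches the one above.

g=1 on 4 inputs: (0,0,0,0), (0,0,0,1), (0,1,0,1), (0,1,1,0). Reading each as a conjunction of literals (¬p1·¬p2·¬p3·¬p4, ¬p1·¬p2·¬p3·p4, ¬p1·p2·¬p3·p4, ¬p1·p2·p3·¬p4) and taking the OR gives the canonical DNF.

g(p1, p2, p3, p4) = (((((p1' · p2') · p3') · p4') + (((p1' · p2') · p3') · p4)) + (((p1' · p2) · p3') · p4)) + (((p1' · p2) · p3) · p4')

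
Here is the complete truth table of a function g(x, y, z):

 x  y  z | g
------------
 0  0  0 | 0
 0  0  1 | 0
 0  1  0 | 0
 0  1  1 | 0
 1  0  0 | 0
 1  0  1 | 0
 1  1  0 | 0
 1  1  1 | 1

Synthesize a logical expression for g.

g(x, y, z) = (x · y) · z

The output is 1 only when every input is 1 — the AND of all inputs.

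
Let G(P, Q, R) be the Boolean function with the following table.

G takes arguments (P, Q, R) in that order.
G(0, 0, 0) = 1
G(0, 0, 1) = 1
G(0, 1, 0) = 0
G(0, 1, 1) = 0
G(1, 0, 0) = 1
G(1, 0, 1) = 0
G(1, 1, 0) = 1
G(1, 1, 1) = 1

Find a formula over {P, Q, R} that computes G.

G(P, Q, R) = ¬((((¬P ∧ Q) ∧ ¬R) ∨ ((¬P ∧ Q) ∧ R)) ∨ ((P ∧ ¬Q) ∧ R))

The 0-rows are (0,1,0), (0,1,1), (1,0,1). Take each as a conjunction (¬P·Q·¬R, ¬P·Q·R, P·¬Q·R), form their disjunction, and complement — that gives a formula that is 1 everywhere G is.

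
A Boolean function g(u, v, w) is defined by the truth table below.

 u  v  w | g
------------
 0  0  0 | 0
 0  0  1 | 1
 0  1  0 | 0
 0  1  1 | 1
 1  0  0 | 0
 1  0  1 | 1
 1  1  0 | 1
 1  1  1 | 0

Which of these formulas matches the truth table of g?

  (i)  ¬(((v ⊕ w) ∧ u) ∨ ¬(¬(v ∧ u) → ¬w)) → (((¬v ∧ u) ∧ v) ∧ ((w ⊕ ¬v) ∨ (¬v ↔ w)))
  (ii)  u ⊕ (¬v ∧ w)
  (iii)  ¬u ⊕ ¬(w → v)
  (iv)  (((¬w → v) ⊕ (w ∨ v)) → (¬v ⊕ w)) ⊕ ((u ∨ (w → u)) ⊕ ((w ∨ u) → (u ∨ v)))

(ii) disagrees with g on (0,1,1) (formula → 0, table → 1); rule it out.
(iii) disagrees with g on (0,0,0) (formula → 1, table → 0); rule it out.
(iv) disagrees with g on (0,0,0) (formula → 1, table → 0); rule it out.
That leaves (i). Evaluating it on every row reproduces the table of g exactly.

i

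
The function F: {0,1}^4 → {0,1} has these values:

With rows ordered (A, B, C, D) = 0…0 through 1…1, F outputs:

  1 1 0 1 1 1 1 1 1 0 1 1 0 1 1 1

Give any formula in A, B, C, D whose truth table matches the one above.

F(A, B, C, D) = ¬(((((¬A ∧ ¬B) ∧ C) ∧ ¬D) ∨ (((A ∧ ¬B) ∧ ¬C) ∧ D)) ∨ (((A ∧ B) ∧ ¬C) ∧ ¬D))

The 0-rows are (0,0,1,0), (1,0,0,1), (1,1,0,0). Take each as a conjunction (¬A·¬B·C·¬D, A·¬B·¬C·D, A·B·¬C·¬D), form their disjunction, and complement — that gives a formula that is 1 everywhere F is.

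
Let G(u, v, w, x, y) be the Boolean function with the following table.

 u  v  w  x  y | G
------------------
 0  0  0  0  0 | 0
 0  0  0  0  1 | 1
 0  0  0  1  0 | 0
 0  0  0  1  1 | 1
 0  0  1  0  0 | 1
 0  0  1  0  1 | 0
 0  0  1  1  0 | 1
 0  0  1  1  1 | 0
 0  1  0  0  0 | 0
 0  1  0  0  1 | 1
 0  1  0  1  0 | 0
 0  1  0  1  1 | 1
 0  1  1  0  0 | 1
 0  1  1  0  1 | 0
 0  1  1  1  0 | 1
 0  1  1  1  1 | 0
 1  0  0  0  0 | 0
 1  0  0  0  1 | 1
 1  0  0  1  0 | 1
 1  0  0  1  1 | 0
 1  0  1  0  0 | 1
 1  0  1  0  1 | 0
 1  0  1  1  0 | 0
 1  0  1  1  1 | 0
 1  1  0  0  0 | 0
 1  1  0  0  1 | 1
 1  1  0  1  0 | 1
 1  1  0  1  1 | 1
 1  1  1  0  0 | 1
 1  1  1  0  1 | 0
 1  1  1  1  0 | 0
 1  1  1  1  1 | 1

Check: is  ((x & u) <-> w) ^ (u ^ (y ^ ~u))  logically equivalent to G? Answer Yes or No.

No

Test each input against both G and the formula:
  u=0, v=0, w=0, x=0, y=0: formula gives 0, G = 0 ✓
  u=0, v=0, w=0, x=0, y=1: formula gives 1, G = 1 ✓
  u=0, v=0, w=0, x=1, y=0: formula gives 0, G = 0 ✓
  u=0, v=0, w=0, x=1, y=1: formula gives 1, G = 1 ✓
  …
  u=1, v=0, w=1, x=1, y=1: formula gives 1, but G = 0 ✗
Row (1,0,1,1,1) is a counterexample, so the formula is not equivalent to G.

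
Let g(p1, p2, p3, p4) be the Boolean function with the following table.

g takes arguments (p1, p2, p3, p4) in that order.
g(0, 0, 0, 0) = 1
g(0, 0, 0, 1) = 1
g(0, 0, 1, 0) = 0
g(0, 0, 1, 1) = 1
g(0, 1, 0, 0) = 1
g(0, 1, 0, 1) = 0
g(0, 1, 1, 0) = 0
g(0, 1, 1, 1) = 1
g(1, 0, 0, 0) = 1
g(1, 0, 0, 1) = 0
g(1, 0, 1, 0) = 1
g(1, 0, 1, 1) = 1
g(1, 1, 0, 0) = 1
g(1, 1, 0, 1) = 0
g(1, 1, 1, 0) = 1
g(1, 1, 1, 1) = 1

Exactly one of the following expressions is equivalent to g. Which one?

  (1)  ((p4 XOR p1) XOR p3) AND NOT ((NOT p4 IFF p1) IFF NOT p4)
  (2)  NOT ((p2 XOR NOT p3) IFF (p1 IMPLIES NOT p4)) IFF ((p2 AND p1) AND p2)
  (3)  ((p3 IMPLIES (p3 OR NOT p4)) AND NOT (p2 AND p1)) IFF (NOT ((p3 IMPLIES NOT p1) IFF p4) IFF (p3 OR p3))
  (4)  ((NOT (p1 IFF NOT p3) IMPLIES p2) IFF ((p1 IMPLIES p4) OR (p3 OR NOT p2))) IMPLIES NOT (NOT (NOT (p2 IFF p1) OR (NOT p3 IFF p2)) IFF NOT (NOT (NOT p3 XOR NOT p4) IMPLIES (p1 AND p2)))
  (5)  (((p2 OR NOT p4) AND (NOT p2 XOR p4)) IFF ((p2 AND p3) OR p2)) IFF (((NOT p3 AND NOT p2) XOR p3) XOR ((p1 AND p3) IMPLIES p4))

(1): at (0,0,0,0) it gives 0, but g = 1 — eliminated.
(2): at (0,0,1,1) it gives 0, but g = 1 — eliminated.
(3): at (0,0,0,0) it gives 0, but g = 1 — eliminated.
(5): at (0,0,0,1) it gives 0, but g = 1 — eliminated.
That leaves (4). Evaluating it on every row reproduces the table of g exactly.

4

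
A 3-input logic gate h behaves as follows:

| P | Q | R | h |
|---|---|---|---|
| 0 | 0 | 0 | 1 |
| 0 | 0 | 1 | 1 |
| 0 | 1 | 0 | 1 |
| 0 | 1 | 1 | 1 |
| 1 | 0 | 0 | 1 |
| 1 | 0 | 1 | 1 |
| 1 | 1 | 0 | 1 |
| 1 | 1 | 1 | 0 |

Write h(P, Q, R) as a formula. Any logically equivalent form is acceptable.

The output is 0 only when every input is 1 — NAND of all inputs.

h(P, Q, R) = ¬((P ∧ Q) ∧ R)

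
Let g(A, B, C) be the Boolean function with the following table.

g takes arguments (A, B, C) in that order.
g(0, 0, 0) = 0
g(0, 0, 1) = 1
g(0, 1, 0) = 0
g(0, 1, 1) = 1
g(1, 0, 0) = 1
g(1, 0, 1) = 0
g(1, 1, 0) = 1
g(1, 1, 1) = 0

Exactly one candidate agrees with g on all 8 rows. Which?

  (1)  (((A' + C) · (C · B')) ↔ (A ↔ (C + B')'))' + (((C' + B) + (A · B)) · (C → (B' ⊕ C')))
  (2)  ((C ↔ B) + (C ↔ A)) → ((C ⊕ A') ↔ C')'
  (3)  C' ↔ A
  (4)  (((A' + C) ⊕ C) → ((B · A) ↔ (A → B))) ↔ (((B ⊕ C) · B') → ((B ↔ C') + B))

(1): at (0,0,0) it gives 1, but g = 0 — eliminated.
(2): at (0,1,1) it gives 0, but g = 1 — eliminated.
(4): at (1,0,1) it gives 1, but g = 0 — eliminated.
That leaves (3). Evaluating it on every row reproduces the table of g exactly.

3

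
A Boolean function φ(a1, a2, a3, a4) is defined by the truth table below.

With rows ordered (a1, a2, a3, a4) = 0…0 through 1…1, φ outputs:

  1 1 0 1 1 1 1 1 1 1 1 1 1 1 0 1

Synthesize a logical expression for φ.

The 0-rows are (0,0,1,0), (1,1,1,0). Take each as a conjunction (¬a1·¬a2·a3·¬a4, a1·a2·a3·¬a4), form their disjunction, and complement — that gives a formula that is 1 everywhere φ is.

φ(a1, a2, a3, a4) = ¬((((¬a1 ∧ ¬a2) ∧ a3) ∧ ¬a4) ∨ (((a1 ∧ a2) ∧ a3) ∧ ¬a4))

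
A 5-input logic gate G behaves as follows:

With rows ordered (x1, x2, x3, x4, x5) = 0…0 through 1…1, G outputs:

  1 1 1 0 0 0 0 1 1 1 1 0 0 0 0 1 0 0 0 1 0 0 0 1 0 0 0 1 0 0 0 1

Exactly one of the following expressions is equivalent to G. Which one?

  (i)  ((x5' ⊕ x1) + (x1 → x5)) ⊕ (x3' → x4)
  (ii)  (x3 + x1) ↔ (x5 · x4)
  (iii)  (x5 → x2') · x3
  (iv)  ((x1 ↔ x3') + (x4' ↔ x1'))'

ii

(i) fails at (0,0,0,1,0): the formula yields 0, G is 1.
(iii) fails at (0,0,0,0,0): the formula yields 0, G is 1.
(iv) fails at (0,0,0,0,0): the formula yields 0, G is 1.
(ii) is the remaining candidate, and it agrees with G on all 32 inputs.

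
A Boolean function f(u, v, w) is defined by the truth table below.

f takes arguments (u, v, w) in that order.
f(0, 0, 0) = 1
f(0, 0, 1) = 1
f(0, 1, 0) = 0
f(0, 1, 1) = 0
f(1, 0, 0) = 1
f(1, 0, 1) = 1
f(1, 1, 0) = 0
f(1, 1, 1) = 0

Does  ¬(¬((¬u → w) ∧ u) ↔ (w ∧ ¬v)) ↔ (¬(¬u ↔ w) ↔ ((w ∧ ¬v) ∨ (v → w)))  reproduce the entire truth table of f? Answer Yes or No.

Yes

Evaluate ¬(¬((¬u → w) ∧ u) ↔ (w ∧ ¬v)) ↔ (¬(¬u ↔ w) ↔ ((w ∧ ¬v) ∨ (v → w))) on each row and compare to f:
  u=0, v=0, w=0: formula gives 1, f = 1 ✓
  u=0, v=0, w=1: formula gives 1, f = 1 ✓
  u=0, v=1, w=0: formula gives 0, f = 0 ✓
  u=0, v=1, w=1: formula gives 0, f = 0 ✓
  u=1, v=0, w=0: formula gives 1, f = 1 ✓
  …and likewise for the remaining 3 rows.
Every row agrees, so the formula is equivalent.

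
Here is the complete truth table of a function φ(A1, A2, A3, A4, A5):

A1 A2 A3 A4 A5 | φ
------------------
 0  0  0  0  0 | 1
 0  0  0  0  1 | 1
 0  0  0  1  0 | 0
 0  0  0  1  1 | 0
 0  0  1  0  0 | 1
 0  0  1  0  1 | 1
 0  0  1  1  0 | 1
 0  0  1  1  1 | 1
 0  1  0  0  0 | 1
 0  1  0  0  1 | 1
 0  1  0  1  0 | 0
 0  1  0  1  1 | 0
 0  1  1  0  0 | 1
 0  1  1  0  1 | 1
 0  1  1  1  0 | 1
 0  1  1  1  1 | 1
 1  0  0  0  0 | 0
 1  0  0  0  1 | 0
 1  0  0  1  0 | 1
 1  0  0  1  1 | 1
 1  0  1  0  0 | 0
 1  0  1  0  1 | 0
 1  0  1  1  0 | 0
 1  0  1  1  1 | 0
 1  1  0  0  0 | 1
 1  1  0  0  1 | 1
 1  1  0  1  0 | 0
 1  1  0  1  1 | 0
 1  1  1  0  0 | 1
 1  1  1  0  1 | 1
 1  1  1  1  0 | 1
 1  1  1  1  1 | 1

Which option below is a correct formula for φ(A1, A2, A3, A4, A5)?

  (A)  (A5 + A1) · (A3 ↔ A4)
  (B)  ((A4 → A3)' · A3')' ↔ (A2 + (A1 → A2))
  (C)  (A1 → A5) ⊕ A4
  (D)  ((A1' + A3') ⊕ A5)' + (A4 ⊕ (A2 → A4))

B

(A): at (0,0,0,0,0) it gives 0, but φ = 1 — eliminated.
(C): at (0,0,1,1,0) it gives 0, but φ = 1 — eliminated.
(D): at (0,0,0,1,1) it gives 1, but φ = 0 — eliminated.
That leaves (B). Evaluating it on every row reproduces the table of φ exactly.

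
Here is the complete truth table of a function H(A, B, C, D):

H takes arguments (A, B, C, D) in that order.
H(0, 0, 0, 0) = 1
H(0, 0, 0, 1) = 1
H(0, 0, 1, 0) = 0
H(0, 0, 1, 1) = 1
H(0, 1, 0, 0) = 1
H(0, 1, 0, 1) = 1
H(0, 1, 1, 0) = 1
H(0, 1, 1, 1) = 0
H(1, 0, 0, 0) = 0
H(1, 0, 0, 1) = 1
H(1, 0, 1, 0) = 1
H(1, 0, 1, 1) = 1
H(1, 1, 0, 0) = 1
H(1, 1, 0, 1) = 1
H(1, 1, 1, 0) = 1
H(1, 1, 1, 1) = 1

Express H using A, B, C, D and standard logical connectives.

H is 0 on only 3 rows — (0,0,1,0), (0,1,1,1), (1,0,0,0). Writing each as a minterm (¬A·¬B·C·¬D, ¬A·B·C·D, A·¬B·¬C·¬D) and OR-ing them characterizes exactly where H=0, so H is the negation of that disjunction.

H(A, B, C, D) = NOT (((((NOT A AND NOT B) AND C) AND NOT D) OR (((NOT A AND B) AND C) AND D)) OR (((A AND NOT B) AND NOT C) AND NOT D))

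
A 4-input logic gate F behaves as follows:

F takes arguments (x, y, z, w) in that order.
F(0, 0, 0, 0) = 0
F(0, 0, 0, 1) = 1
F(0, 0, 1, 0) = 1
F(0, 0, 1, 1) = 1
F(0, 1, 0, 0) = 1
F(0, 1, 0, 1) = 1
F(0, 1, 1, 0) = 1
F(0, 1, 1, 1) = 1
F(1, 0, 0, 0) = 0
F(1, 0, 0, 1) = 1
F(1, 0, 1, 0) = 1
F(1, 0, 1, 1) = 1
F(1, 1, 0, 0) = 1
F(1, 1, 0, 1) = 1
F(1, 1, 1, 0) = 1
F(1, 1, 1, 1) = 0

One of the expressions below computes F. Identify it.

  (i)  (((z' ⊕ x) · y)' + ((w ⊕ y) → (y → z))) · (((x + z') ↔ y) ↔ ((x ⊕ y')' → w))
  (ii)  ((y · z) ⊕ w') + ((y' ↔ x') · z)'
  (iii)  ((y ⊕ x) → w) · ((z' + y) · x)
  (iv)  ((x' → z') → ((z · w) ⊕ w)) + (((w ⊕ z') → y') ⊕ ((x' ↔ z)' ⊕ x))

iv

(i) disagrees with F on (0,0,0,1) (formula → 0, table → 1); rule it out.
(ii) disagrees with F on (0,0,0,0) (formula → 1, table → 0); rule it out.
(iii) disagrees with F on (0,0,0,1) (formula → 0, table → 1); rule it out.
(iv) is the remaining candidate, and it agrees with F on all 16 inputs.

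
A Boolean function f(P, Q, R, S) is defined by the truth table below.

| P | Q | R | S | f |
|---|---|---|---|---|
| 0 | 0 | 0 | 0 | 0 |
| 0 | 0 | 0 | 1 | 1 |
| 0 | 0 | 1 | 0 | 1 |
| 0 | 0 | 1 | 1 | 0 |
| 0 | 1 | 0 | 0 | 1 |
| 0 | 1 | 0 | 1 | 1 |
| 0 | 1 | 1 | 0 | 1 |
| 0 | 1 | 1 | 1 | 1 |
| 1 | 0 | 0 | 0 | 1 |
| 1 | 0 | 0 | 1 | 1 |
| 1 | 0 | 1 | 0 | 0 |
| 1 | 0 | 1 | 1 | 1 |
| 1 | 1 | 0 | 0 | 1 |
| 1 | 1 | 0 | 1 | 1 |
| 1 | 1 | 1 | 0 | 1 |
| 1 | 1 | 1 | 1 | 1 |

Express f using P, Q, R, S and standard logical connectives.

There are just 3 zero rows: (0,0,0,0), (0,0,1,1), (1,0,1,0). Their minterms are ¬P·¬Q·¬R·¬S, ¬P·¬Q·R·S, P·¬Q·R·¬S; the OR of those covers precisely the 0-outputs, and negating it yields f.

f(P, Q, R, S) = (((((P' · Q') · R') · S') + (((P' · Q') · R) · S)) + (((P · Q') · R) · S'))'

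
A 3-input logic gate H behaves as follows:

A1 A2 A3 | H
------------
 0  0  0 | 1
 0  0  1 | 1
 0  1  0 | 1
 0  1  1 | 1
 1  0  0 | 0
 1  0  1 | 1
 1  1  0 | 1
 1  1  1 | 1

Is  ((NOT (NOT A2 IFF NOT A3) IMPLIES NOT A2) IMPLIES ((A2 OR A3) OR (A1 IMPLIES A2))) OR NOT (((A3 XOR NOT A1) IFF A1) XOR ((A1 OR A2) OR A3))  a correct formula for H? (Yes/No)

Evaluate ((NOT (NOT A2 IFF NOT A3) IMPLIES NOT A2) IMPLIES ((A2 OR A3) OR (A1 IMPLIES A2))) OR NOT (((A3 XOR NOT A1) IFF A1) XOR ((A1 OR A2) OR A3)) on each row and compare to H:
  A1=0, A2=0, A3=0: formula gives 1, H = 1 ✓
  A1=0, A2=0, A3=1: formula gives 1, H = 1 ✓
  A1=0, A2=1, A3=0: formula gives 1, H = 1 ✓
  A1=0, A2=1, A3=1: formula gives 1, H = 1 ✓
  A1=1, A2=0, A3=0: formula gives 0, H = 0 ✓
  …and likewise for the remaining 3 rows.
All 8 rows match — the expression computes H exactly.

Yes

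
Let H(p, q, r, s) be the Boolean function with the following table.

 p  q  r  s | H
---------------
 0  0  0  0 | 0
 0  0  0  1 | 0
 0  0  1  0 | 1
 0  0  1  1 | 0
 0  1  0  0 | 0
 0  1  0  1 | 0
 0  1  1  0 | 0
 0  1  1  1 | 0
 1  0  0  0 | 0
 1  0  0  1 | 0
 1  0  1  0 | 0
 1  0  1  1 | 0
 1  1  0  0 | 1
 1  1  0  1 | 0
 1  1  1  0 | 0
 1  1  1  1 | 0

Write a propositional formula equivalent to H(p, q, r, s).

H(p, q, r, s) = (((~p & ~q) & r) & ~s) | (((p & q) & ~r) & ~s)

Collect the rows where H=1 — (0,0,1,0), (1,1,0,0) — and write one minterm per row: ¬p·¬q·r·¬s, p·q·¬r·¬s. Their union (logical OR) reproduces the table exactly.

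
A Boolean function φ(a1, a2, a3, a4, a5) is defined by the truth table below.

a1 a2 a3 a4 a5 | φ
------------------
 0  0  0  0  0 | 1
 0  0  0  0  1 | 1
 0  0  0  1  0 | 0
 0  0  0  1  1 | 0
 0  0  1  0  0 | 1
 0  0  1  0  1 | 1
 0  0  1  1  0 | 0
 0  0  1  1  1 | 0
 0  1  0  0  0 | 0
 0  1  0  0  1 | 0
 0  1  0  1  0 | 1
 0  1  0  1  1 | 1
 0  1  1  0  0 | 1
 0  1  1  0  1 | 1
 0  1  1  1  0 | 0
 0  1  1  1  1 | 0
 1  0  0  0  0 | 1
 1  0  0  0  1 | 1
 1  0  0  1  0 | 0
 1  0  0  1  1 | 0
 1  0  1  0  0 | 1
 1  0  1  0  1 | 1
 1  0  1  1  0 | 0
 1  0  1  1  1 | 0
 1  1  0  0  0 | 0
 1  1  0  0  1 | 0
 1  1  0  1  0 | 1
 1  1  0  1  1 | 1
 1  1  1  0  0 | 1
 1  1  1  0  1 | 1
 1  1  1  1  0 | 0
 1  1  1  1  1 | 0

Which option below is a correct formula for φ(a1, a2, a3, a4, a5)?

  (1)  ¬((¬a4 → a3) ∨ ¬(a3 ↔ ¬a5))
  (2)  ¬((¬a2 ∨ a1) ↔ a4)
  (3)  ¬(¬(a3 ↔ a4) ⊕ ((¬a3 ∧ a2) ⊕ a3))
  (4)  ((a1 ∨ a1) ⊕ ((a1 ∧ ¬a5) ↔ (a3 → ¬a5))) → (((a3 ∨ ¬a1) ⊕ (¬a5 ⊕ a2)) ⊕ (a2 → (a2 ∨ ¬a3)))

(1) disagrees with φ on (0,0,0,0,0) (formula → 0, table → 1); rule it out.
(2) disagrees with φ on (0,1,1,0,0) (formula → 0, table → 1); rule it out.
(4) disagrees with φ on (0,0,0,1,0) (formula → 1, table → 0); rule it out.
(3) is the remaining candidate, and it agrees with φ on all 32 inputs.

3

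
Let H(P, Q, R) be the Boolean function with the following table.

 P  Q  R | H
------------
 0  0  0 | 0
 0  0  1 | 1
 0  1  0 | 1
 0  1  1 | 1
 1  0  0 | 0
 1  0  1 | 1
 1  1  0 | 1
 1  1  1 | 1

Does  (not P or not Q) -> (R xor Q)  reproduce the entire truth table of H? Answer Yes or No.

Evaluate (not P or not Q) -> (R xor Q) on each row and compare to H:
  P=0, Q=0, R=0: formula gives 0, H = 0 ✓
  P=0, Q=0, R=1: formula gives 1, H = 1 ✓
  P=0, Q=1, R=0: formula gives 1, H = 1 ✓
  P=0, Q=1, R=1: formula gives 0, but H = 1 ✗
A single disagreement suffices: at (0,1,1) they differ, so the formula does not compute H.

No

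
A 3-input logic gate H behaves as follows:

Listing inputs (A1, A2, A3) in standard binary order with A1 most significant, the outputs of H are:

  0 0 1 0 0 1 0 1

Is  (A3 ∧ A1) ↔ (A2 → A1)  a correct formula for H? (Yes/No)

Evaluate (A3 ∧ A1) ↔ (A2 → A1) on each row and compare to H:
  A1=0, A2=0, A3=0: formula gives 0, H = 0 ✓
  A1=0, A2=0, A3=1: formula gives 0, H = 0 ✓
  A1=0, A2=1, A3=0: formula gives 1, H = 1 ✓
  A1=0, A2=1, A3=1: formula gives 1, but H = 0 ✗
Since they disagree at (0,1,1), the expression is not a correct formula for H.

No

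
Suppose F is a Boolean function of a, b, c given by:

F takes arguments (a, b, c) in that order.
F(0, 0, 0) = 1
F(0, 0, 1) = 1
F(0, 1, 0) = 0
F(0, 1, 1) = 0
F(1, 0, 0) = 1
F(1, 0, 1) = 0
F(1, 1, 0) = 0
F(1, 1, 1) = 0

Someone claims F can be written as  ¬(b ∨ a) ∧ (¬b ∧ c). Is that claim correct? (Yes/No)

Test each input against both F and the formula:
  a=0, b=0, c=0: formula gives 0, but F = 1 ✗
A single disagreement suffices: at (0,0,0) they differ, so the formula does not compute F.

No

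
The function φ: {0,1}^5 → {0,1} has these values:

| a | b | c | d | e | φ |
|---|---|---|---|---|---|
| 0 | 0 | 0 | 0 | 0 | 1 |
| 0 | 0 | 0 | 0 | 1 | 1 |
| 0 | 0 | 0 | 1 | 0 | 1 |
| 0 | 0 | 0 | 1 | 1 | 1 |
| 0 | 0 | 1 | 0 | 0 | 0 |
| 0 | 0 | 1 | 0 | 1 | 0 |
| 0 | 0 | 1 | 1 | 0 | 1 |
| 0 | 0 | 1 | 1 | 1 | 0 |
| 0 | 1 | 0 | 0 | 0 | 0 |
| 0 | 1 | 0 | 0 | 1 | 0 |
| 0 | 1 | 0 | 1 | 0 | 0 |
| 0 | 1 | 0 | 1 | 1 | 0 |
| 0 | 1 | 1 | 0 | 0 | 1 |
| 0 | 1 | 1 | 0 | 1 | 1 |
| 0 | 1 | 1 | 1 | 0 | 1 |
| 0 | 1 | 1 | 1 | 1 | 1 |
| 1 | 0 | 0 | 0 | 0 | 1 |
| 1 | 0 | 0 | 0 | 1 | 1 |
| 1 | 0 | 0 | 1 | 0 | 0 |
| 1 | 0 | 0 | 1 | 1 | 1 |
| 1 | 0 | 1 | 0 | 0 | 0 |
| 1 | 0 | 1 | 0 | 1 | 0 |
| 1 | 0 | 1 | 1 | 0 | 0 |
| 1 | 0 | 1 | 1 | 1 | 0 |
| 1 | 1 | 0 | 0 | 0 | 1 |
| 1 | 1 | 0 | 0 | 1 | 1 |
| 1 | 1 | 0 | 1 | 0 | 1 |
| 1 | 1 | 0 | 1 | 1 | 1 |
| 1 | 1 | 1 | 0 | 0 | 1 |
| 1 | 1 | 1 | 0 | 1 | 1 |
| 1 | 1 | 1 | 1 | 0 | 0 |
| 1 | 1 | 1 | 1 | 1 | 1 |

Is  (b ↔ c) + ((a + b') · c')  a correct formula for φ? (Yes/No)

No

Check the formula against φ row by row:
  a=0, b=0, c=0, d=0, e=0: formula gives 1, φ = 1 ✓
  a=0, b=0, c=0, d=0, e=1: formula gives 1, φ = 1 ✓
  a=0, b=0, c=0, d=1, e=0: formula gives 1, φ = 1 ✓
  a=0, b=0, c=0, d=1, e=1: formula gives 1, φ = 1 ✓
  …
  a=0, b=0, c=1, d=1, e=0: formula gives 0, but φ = 1 ✗
Since they disagree at (0,0,1,1,0), the expression is not a correct formula for φ.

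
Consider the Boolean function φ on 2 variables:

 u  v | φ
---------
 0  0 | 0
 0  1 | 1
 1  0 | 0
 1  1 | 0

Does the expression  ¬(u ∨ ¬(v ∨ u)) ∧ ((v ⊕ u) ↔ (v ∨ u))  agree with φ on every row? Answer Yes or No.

Evaluate ¬(u ∨ ¬(v ∨ u)) ∧ ((v ⊕ u) ↔ (v ∨ u)) on each row and compare to φ:
  u=0, v=0: formula gives 0, φ = 0 ✓
  u=0, v=1: formula gives 1, φ = 1 ✓
  u=1, v=0: formula gives 0, φ = 0 ✓
  u=1, v=1: formula gives 0, φ = 0 ✓
Every row agrees, so the formula is equivalent.

Yes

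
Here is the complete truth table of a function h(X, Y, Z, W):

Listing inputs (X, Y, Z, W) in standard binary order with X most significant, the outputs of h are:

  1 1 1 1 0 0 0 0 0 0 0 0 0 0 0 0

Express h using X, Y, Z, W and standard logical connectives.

The 1-rows are (0,0,0,0), (0,0,0,1), (0,0,1,0), (0,0,1,1). Each contributes one minterm — ¬X·¬Y·¬Z·¬W; ¬X·¬Y·¬Z·W; ¬X·¬Y·Z·¬W; ¬X·¬Y·Z·W — and their disjunction is a sum-of-products form of h.

h(X, Y, Z, W) = (((((~X & ~Y) & ~Z) & ~W) | (((~X & ~Y) & ~Z) & W)) | (((~X & ~Y) & Z) & ~W)) | (((~X & ~Y) & Z) & W)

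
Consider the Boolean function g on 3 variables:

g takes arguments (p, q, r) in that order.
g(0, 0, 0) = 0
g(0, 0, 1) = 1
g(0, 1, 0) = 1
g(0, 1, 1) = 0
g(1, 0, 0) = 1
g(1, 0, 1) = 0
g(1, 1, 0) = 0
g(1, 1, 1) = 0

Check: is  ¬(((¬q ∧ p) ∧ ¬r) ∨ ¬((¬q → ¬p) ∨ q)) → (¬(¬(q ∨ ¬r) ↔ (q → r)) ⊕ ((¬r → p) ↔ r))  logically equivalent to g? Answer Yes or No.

Test each input against both g and the formula:
  p=0, q=0, r=0: formula gives 0, g = 0 ✓
  p=0, q=0, r=1: formula gives 1, g = 1 ✓
  p=0, q=1, r=0: formula gives 1, g = 1 ✓
  p=0, q=1, r=1: formula gives 0, g = 0 ✓
  p=1, q=0, r=0: formula gives 1, g = 1 ✓
  p=1, q=0, r=1: formula gives 1, but g = 0 ✗
A single disagreement suffices: at (1,0,1) they differ, so the formula does not compute g.

No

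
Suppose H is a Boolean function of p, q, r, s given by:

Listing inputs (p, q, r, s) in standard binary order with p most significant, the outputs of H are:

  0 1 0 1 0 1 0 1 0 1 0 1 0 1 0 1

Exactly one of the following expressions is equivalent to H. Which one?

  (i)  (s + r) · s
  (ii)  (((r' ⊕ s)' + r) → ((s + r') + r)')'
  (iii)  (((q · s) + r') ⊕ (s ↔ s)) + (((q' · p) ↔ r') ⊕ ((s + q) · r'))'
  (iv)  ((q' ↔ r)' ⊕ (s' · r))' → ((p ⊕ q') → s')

i

(ii): at (0,0,1,0) it gives 1, but H = 0 — eliminated.
(iii): at (0,0,0,0) it gives 1, but H = 0 — eliminated.
(iv): at (0,0,0,0) it gives 1, but H = 0 — eliminated.
Only (i) survives; checking it on all 16 rows confirms it matches H.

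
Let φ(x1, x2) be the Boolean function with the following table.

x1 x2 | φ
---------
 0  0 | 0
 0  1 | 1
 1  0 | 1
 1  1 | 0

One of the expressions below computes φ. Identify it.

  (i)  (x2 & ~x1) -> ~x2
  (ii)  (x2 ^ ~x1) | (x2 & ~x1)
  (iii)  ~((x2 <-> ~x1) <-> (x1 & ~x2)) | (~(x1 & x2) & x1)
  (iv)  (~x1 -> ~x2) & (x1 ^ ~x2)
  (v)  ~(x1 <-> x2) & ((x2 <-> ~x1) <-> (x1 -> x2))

(i) disagrees with φ on (0,0) (formula → 1, table → 0); rule it out.
(ii) disagrees with φ on (0,0) (formula → 1, table → 0); rule it out.
(iv) disagrees with φ on (0,0) (formula → 1, table → 0); rule it out.
(v) disagrees with φ on (1,0) (formula → 0, table → 1); rule it out.
Only (iii) survives; checking it on all 4 rows confirms it matches φ.

iii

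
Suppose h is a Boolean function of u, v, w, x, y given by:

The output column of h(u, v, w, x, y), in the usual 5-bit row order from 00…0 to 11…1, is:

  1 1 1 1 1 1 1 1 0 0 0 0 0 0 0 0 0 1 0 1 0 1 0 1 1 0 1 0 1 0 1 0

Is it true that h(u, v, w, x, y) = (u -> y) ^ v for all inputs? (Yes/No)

Test each input against both h and the formula:
  u=0, v=0, w=0, x=0, y=0: formula gives 1, h = 1 ✓
  u=0, v=0, w=0, x=0, y=1: formula gives 1, h = 1 ✓
  u=0, v=0, w=0, x=1, y=0: formula gives 1, h = 1 ✓
  u=0, v=0, w=0, x=1, y=1: formula gives 1, h = 1 ✓
  … (the remaining 28 rows also agree.)
All 32 rows match — the expression computes h exactly.

Yes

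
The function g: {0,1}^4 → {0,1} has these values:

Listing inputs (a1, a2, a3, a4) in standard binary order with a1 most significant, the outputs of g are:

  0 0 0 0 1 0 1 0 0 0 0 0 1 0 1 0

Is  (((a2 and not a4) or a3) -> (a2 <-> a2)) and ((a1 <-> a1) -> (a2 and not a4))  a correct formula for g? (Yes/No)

Evaluate (((a2 and not a4) or a3) -> (a2 <-> a2)) and ((a1 <-> a1) -> (a2 and not a4)) on each row and compare to g:
  a1=0, a2=0, a3=0, a4=0: formula gives 0, g = 0 ✓
  a1=0, a2=0, a3=0, a4=1: formula gives 0, g = 0 ✓
  a1=0, a2=0, a3=1, a4=0: formula gives 0, g = 0 ✓
  a1=0, a2=0, a3=1, a4=1: formula gives 0, g = 0 ✓
  … (the remaining 12 rows also agree.)
No disagreement on any input; they are logically equivalent.

Yes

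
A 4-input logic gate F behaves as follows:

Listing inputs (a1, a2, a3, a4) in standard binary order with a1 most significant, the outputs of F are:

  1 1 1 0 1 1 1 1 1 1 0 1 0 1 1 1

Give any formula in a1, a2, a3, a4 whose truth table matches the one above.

The 0-rows are (0,0,1,1), (1,0,1,0), (1,1,0,0). Take each as a conjunction (¬a1·¬a2·a3·a4, a1·¬a2·a3·¬a4, a1·a2·¬a3·¬a4), form their disjunction, and complement — that gives a formula that is 1 everywhere F is.

F(a1, a2, a3, a4) = ¬(((((¬a1 ∧ ¬a2) ∧ a3) ∧ a4) ∨ (((a1 ∧ ¬a2) ∧ a3) ∧ ¬a4)) ∨ (((a1 ∧ a2) ∧ ¬a3) ∧ ¬a4))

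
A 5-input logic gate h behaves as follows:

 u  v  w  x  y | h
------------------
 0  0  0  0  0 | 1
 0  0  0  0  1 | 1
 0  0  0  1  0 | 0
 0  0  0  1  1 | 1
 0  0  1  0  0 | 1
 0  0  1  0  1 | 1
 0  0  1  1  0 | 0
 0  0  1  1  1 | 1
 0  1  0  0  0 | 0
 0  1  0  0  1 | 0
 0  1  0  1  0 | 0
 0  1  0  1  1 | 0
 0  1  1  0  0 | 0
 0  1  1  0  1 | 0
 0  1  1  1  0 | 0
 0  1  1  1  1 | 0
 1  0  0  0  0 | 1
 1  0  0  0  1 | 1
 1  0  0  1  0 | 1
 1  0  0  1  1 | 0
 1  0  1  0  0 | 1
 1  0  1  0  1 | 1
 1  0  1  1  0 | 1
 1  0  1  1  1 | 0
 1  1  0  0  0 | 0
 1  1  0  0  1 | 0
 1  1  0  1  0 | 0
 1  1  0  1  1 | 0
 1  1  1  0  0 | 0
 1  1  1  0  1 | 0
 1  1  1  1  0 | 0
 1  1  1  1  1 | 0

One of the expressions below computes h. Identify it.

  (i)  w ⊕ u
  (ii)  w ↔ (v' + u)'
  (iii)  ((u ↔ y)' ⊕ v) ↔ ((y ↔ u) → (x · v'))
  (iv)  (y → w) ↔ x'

(i): at (0,0,0,0,0) it gives 0, but h = 1 — eliminated.
(ii): at (0,0,0,1,0) it gives 1, but h = 0 — eliminated.
(iv): at (0,0,0,0,1) it gives 0, but h = 1 — eliminated.
Only (iii) survives; checking it on all 32 rows confirms it matches h.

iii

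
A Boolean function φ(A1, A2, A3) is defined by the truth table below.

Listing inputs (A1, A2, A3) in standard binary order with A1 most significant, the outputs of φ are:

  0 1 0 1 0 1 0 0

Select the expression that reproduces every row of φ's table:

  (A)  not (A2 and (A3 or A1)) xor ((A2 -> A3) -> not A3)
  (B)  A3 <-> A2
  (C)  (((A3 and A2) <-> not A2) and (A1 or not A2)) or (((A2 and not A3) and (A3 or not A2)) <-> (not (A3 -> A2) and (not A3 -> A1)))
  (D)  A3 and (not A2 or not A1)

D

(A) fails at (0,1,1): the formula yields 0, φ is 1.
(B) fails at (0,0,0): the formula yields 1, φ is 0.
(C) fails at (0,0,0): the formula yields 1, φ is 0.
(D) is the remaining candidate, and it agrees with φ on all 8 inputs.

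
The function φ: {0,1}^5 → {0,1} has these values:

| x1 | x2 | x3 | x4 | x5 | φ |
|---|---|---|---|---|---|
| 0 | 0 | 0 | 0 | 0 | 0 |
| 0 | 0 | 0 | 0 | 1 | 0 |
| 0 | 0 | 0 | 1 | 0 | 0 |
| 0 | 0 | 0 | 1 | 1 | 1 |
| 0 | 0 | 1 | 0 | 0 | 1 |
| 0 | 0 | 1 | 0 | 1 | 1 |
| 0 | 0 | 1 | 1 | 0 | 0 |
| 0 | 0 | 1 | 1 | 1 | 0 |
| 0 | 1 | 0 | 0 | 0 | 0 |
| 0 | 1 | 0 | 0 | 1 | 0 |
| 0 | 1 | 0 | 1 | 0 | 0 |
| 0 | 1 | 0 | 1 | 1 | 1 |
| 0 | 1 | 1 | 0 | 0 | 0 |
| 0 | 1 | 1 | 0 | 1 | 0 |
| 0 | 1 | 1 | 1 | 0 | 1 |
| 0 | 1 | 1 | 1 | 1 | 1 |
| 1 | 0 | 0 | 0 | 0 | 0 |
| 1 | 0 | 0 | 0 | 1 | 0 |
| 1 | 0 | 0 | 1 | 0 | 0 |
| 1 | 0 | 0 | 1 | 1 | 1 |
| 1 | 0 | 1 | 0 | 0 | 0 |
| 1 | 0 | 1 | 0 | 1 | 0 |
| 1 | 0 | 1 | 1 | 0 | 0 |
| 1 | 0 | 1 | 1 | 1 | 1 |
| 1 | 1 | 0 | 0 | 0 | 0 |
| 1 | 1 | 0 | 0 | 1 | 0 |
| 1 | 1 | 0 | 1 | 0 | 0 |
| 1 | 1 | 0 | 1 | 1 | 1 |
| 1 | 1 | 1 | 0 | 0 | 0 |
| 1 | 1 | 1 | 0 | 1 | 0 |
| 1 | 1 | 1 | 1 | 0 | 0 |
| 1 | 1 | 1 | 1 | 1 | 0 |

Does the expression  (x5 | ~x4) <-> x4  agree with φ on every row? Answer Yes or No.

No

Check the formula against φ row by row:
  x1=0, x2=0, x3=0, x4=0, x5=0: formula gives 0, φ = 0 ✓
  x1=0, x2=0, x3=0, x4=0, x5=1: formula gives 0, φ = 0 ✓
  x1=0, x2=0, x3=0, x4=1, x5=0: formula gives 0, φ = 0 ✓
  x1=0, x2=0, x3=0, x4=1, x5=1: formula gives 1, φ = 1 ✓
  x1=0, x2=0, x3=1, x4=0, x5=0: formula gives 0, but φ = 1 ✗
Since they disagree at (0,0,1,0,0), the expression is not a correct formula for φ.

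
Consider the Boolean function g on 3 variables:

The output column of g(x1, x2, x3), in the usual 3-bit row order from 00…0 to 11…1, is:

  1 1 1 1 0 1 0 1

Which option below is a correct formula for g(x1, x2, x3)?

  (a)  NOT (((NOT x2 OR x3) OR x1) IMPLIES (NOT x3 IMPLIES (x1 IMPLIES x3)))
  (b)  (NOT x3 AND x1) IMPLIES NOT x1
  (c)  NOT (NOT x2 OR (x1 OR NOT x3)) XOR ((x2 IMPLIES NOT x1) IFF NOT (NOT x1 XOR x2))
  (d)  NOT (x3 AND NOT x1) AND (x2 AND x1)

(a) disagrees with g on (0,0,0) (formula → 0, table → 1); rule it out.
(c) disagrees with g on (0,0,0) (formula → 0, table → 1); rule it out.
(d) disagrees with g on (0,0,0) (formula → 0, table → 1); rule it out.
Only (b) survives; checking it on all 8 rows confirms it matches g.

b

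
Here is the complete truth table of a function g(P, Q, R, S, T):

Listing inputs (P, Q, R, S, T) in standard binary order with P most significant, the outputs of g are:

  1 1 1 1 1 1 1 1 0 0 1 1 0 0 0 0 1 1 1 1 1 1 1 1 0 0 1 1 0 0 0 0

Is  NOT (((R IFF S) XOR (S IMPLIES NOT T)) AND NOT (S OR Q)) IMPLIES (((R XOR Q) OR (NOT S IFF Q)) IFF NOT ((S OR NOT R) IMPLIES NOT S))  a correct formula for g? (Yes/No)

Test each input against both g and the formula:
  P=0, Q=0, R=0, S=0, T=0: formula gives 1, g = 1 ✓
  P=0, Q=0, R=0, S=0, T=1: formula gives 1, g = 1 ✓
  P=0, Q=0, R=0, S=1, T=0: formula gives 1, g = 1 ✓
  P=0, Q=0, R=0, S=1, T=1: formula gives 1, g = 1 ✓
  … (the remaining 28 rows also agree.)
All 32 rows match — the expression computes g exactly.

Yes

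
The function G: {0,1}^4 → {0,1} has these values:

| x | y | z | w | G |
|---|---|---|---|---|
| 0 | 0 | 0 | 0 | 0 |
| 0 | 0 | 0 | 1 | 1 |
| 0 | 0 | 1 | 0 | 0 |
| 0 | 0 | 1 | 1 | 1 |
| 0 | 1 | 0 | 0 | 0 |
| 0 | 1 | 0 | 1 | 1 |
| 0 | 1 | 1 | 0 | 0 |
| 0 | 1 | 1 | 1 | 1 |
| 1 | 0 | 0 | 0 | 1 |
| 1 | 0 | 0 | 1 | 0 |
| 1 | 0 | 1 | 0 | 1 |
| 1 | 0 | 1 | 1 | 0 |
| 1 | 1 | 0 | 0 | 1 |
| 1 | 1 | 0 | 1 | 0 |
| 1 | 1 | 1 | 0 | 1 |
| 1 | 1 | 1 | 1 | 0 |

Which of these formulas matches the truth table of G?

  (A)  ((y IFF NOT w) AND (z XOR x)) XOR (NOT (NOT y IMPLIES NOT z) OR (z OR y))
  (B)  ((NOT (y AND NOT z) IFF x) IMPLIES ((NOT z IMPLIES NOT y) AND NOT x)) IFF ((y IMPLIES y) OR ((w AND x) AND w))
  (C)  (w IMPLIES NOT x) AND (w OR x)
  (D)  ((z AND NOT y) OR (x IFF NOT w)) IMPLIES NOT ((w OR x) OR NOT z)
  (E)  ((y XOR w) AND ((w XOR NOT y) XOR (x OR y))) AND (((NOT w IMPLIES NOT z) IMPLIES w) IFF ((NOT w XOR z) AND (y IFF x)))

(A) disagrees with G on (0,0,0,1) (formula → 0, table → 1); rule it out.
(B) disagrees with G on (0,0,0,0) (formula → 1, table → 0); rule it out.
(D) disagrees with G on (0,0,0,0) (formula → 1, table → 0); rule it out.
(E) disagrees with G on (0,0,0,1) (formula → 0, table → 1); rule it out.
Only (C) survives; checking it on all 16 rows confirms it matches G.

C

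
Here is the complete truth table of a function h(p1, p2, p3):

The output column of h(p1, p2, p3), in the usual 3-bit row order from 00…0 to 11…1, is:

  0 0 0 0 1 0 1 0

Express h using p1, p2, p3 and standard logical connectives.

h(p1, p2, p3) = ((p1 & ~p2) & ~p3) | ((p1 & p2) & ~p3)

The 1-rows are (1,0,0), (1,1,0). Each contributes one minterm — p1·¬p2·¬p3; p1·p2·¬p3 — and their disjunction is a sum-of-products form of h.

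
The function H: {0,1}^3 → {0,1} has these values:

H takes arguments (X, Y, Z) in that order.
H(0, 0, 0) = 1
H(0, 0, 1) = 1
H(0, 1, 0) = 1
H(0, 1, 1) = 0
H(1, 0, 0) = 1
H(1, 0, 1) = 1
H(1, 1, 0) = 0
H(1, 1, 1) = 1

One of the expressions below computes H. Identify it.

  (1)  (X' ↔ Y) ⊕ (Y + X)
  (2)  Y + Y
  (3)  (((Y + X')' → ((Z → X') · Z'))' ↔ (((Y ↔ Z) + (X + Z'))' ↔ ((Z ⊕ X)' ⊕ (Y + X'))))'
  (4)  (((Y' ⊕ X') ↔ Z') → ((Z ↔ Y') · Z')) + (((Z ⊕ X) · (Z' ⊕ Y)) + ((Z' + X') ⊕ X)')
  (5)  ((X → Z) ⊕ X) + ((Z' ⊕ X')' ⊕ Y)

(1) disagrees with H on (0,0,0) (formula → 0, table → 1); rule it out.
(2) disagrees with H on (0,0,0) (formula → 0, table → 1); rule it out.
(4) disagrees with H on (0,0,1) (formula → 0, table → 1); rule it out.
(5) disagrees with H on (0,1,1) (formula → 1, table → 0); rule it out.
Only (3) survives; checking it on all 8 rows confirms it matches H.

3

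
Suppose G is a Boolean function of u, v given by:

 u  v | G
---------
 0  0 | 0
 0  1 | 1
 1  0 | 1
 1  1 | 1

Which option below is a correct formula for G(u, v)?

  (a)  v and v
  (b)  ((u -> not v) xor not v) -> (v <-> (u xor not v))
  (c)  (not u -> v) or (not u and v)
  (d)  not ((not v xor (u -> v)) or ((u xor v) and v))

(a) disagrees with G on (1,0) (formula → 0, table → 1); rule it out.
(b) disagrees with G on (0,0) (formula → 1, table → 0); rule it out.
(d) disagrees with G on (0,0) (formula → 1, table → 0); rule it out.
That leaves (c). Evaluating it on every row reproduces the table of G exactly.

c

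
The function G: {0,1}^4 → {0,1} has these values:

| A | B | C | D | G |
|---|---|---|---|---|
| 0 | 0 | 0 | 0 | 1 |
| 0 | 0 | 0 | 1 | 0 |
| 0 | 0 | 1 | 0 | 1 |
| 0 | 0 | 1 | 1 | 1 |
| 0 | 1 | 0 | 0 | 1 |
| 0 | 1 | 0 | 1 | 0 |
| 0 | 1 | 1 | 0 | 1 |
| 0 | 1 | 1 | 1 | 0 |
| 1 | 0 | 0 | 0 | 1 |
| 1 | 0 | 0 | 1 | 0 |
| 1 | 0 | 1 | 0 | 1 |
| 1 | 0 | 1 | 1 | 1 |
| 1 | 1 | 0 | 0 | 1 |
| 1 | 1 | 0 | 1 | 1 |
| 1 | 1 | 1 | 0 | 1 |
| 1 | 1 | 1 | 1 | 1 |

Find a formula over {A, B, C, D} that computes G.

There are just 4 zero rows: (0,0,0,1), (0,1,0,1), (0,1,1,1), (1,0,0,1). Their minterms are ¬A·¬B·¬C·D, ¬A·B·¬C·D, ¬A·B·C·D, A·¬B·¬C·D; the OR of those covers precisely the 0-outputs, and negating it yields G.

G(A, B, C, D) = ~((((((~A & ~B) & ~C) & D) | (((~A & B) & ~C) & D)) | (((~A & B) & C) & D)) | (((A & ~B) & ~C) & D))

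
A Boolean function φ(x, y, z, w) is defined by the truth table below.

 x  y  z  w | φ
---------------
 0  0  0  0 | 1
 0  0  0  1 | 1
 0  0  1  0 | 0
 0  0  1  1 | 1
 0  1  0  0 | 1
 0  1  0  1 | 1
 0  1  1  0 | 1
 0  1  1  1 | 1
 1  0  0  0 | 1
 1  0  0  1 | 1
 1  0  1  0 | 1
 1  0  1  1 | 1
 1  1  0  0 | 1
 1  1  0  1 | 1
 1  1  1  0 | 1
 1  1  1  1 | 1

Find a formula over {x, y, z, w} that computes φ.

φ(x, y, z, w) = not (((not x and not y) and z) and not w)

Only row (0,0,1,0) gives 0. So φ is 1 everywhere except there — the complement of the minterm ¬x·¬y·z·¬w.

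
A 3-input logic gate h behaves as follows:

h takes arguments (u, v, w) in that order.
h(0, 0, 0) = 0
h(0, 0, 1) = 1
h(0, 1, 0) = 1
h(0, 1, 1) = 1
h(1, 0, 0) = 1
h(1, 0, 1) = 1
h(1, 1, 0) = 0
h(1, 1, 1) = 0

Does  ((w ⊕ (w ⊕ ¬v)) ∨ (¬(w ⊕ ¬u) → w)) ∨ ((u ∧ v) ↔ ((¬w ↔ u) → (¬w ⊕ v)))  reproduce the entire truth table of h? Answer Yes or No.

Evaluate ((w ⊕ (w ⊕ ¬v)) ∨ (¬(w ⊕ ¬u) → w)) ∨ ((u ∧ v) ↔ ((¬w ↔ u) → (¬w ⊕ v))) on each row and compare to h:
  u=0, v=0, w=0: formula gives 1, but h = 0 ✗
Row (0,0,0) is a counterexample, so the formula is not equivalent to h.

No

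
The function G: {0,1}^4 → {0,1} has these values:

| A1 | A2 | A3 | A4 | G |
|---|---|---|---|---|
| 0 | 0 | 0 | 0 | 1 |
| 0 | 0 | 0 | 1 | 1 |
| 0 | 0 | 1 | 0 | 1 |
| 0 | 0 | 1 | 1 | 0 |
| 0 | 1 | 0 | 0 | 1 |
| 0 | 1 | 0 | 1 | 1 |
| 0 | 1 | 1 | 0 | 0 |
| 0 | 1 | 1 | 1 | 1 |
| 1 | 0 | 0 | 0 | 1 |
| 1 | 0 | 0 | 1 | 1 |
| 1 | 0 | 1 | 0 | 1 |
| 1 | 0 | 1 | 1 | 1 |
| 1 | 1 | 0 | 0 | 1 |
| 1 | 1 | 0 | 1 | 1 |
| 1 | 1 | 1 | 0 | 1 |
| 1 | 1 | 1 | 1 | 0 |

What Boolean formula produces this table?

There are just 3 zero rows: (0,0,1,1), (0,1,1,0), (1,1,1,1). Their minterms are ¬A1·¬A2·A3·A4, ¬A1·A2·A3·¬A4, A1·A2·A3·A4; the OR of those covers precisely the 0-outputs, and negating it yields G.

G(A1, A2, A3, A4) = not (((((not A1 and not A2) and A3) and A4) or (((not A1 and A2) and A3) and not A4)) or (((A1 and A2) and A3) and A4))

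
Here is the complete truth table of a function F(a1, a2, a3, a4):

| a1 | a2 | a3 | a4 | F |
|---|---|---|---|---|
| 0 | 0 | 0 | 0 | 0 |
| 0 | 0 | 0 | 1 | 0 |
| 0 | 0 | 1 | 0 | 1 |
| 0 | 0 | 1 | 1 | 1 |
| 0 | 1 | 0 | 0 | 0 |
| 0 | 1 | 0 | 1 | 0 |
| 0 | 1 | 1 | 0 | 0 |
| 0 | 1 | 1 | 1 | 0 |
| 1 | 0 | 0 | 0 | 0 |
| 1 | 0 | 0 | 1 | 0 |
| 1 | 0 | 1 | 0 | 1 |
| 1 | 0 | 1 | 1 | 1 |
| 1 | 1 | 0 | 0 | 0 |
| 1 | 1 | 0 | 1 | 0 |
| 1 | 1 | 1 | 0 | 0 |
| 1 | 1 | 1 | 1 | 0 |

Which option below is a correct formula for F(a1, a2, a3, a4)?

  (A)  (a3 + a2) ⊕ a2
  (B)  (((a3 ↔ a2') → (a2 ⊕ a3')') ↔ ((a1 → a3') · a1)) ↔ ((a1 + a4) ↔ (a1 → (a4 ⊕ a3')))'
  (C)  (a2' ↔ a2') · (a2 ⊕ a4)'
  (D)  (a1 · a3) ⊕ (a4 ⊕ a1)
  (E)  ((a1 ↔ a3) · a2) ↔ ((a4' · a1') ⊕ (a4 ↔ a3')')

(B) disagrees with F on (0,0,0,1) (formula → 1, table → 0); rule it out.
(C) disagrees with F on (0,0,0,0) (formula → 1, table → 0); rule it out.
(D) disagrees with F on (0,0,0,1) (formula → 1, table → 0); rule it out.
(E) disagrees with F on (0,0,0,0) (formula → 1, table → 0); rule it out.
(A) is the remaining candidate, and it agrees with F on all 16 inputs.

A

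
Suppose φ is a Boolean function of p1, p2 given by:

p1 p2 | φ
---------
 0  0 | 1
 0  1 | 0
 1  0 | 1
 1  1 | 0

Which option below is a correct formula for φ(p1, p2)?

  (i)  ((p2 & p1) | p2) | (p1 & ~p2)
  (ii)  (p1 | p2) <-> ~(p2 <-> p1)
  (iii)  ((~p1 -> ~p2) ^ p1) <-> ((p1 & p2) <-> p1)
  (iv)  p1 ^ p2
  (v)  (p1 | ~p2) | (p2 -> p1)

iii

(i) fails at (0,0): the formula yields 0, φ is 1.
(ii) fails at (0,1): the formula yields 1, φ is 0.
(iv) fails at (0,0): the formula yields 0, φ is 1.
(v) fails at (1,1): the formula yields 1, φ is 0.
That leaves (iii). Evaluating it on every row reproduces the table of φ exactly.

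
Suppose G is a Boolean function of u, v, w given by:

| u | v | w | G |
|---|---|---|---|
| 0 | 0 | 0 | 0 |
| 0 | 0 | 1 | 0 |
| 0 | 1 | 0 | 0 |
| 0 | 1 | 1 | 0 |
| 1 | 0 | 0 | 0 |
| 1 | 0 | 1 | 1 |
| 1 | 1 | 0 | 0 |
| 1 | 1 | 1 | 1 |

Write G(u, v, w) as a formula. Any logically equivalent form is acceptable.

G(u, v, w) = ((u · v') · w) + ((u · v) · w)

The 1-rows are (1,0,1), (1,1,1). Each contributes one minterm — u·¬v·w; u·v·w — and their disjunction is a sum-of-products form of G.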